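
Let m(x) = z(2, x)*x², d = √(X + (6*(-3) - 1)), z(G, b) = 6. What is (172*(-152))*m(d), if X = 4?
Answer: 2352960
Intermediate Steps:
d = I*√15 (d = √(4 + (6*(-3) - 1)) = √(4 + (-18 - 1)) = √(4 - 19) = √(-15) = I*√15 ≈ 3.873*I)
m(x) = 6*x²
(172*(-152))*m(d) = (172*(-152))*(6*(I*√15)²) = -156864*(-15) = -26144*(-90) = 2352960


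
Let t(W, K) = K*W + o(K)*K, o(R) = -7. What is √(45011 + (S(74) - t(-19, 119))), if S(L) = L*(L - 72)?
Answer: √48253 ≈ 219.67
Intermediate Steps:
S(L) = L*(-72 + L)
t(W, K) = -7*K + K*W (t(W, K) = K*W - 7*K = -7*K + K*W)
√(45011 + (S(74) - t(-19, 119))) = √(45011 + (74*(-72 + 74) - 119*(-7 - 19))) = √(45011 + (74*2 - 119*(-26))) = √(45011 + (148 - 1*(-3094))) = √(45011 + (148 + 3094)) = √(45011 + 3242) = √48253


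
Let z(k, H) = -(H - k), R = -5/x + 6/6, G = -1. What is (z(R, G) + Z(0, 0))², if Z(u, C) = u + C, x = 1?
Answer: 9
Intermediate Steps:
R = -4 (R = -5/1 + 6/6 = -5*1 + 6*(⅙) = -5 + 1 = -4)
Z(u, C) = C + u
z(k, H) = k - H
(z(R, G) + Z(0, 0))² = ((-4 - 1*(-1)) + (0 + 0))² = ((-4 + 1) + 0)² = (-3 + 0)² = (-3)² = 9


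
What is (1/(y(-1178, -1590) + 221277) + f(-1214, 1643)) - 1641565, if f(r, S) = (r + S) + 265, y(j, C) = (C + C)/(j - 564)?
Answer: -316251396668576/192733857 ≈ -1.6409e+6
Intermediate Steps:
y(j, C) = 2*C/(-564 + j) (y(j, C) = (2*C)/(-564 + j) = 2*C/(-564 + j))
f(r, S) = 265 + S + r (f(r, S) = (S + r) + 265 = 265 + S + r)
(1/(y(-1178, -1590) + 221277) + f(-1214, 1643)) - 1641565 = (1/(2*(-1590)/(-564 - 1178) + 221277) + (265 + 1643 - 1214)) - 1641565 = (1/(2*(-1590)/(-1742) + 221277) + 694) - 1641565 = (1/(2*(-1590)*(-1/1742) + 221277) + 694) - 1641565 = (1/(1590/871 + 221277) + 694) - 1641565 = (1/(192733857/871) + 694) - 1641565 = (871/192733857 + 694) - 1641565 = 133757297629/192733857 - 1641565 = -316251396668576/192733857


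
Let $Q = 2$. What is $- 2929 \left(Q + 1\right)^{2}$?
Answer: $-26361$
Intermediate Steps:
$- 2929 \left(Q + 1\right)^{2} = - 2929 \left(2 + 1\right)^{2} = - 2929 \cdot 3^{2} = \left(-2929\right) 9 = -26361$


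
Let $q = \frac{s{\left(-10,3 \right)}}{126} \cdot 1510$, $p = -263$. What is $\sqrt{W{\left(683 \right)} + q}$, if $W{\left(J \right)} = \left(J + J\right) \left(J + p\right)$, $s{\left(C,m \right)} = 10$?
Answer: $\frac{\sqrt{253063370}}{21} \approx 757.52$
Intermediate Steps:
$W{\left(J \right)} = 2 J \left(-263 + J\right)$ ($W{\left(J \right)} = \left(J + J\right) \left(J - 263\right) = 2 J \left(-263 + J\right)$)
$q = \frac{7550}{63}$ ($q = \frac{10}{126} \cdot 1510 = 10 \cdot \frac{1}{126} \cdot 1510 = \frac{5}{63} \cdot 1510 = \frac{7550}{63} \approx 119.84$)
$\sqrt{W{\left(683 \right)} + q} = \sqrt{2 \cdot 683 \left(-263 + 683\right) + \frac{7550}{63}} = \sqrt{2 \cdot 683 \cdot 420 + \frac{7550}{63}} = \sqrt{573720 + \frac{7550}{63}} = \sqrt{\frac{36151910}{63}} = \frac{\sqrt{253063370}}{21}$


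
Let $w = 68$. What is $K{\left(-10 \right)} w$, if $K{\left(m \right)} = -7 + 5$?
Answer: $-136$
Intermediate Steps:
$K{\left(m \right)} = -2$
$K{\left(-10 \right)} w = \left(-2\right) 68 = -136$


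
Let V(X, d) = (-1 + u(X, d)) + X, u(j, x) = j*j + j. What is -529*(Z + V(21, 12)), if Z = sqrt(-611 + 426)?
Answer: -254978 - 529*I*sqrt(185) ≈ -2.5498e+5 - 7195.2*I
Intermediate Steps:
u(j, x) = j + j**2 (u(j, x) = j**2 + j = j + j**2)
Z = I*sqrt(185) (Z = sqrt(-185) = I*sqrt(185) ≈ 13.601*I)
V(X, d) = -1 + X + X*(1 + X) (V(X, d) = (-1 + X*(1 + X)) + X = -1 + X + X*(1 + X))
-529*(Z + V(21, 12)) = -529*(I*sqrt(185) + (-1 + 21 + 21*(1 + 21))) = -529*(I*sqrt(185) + (-1 + 21 + 21*22)) = -529*(I*sqrt(185) + (-1 + 21 + 462)) = -529*(I*sqrt(185) + 482) = -529*(482 + I*sqrt(185)) = -254978 - 529*I*sqrt(185)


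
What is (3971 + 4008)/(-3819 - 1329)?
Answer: -7979/5148 ≈ -1.5499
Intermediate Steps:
(3971 + 4008)/(-3819 - 1329) = 7979/(-5148) = 7979*(-1/5148) = -7979/5148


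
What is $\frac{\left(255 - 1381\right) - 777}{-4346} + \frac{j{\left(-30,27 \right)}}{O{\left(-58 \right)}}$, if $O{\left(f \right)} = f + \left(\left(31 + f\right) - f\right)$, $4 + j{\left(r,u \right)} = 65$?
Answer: $- \frac{213725}{117342} \approx -1.8214$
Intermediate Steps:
$j{\left(r,u \right)} = 61$ ($j{\left(r,u \right)} = -4 + 65 = 61$)
$O{\left(f \right)} = 31 + f$ ($O{\left(f \right)} = f + 31 = 31 + f$)
$\frac{\left(255 - 1381\right) - 777}{-4346} + \frac{j{\left(-30,27 \right)}}{O{\left(-58 \right)}} = \frac{\left(255 - 1381\right) - 777}{-4346} + \frac{61}{31 - 58} = \left(-1126 - 777\right) \left(- \frac{1}{4346}\right) + \frac{61}{-27} = \left(-1903\right) \left(- \frac{1}{4346}\right) + 61 \left(- \frac{1}{27}\right) = \frac{1903}{4346} - \frac{61}{27} = - \frac{213725}{117342}$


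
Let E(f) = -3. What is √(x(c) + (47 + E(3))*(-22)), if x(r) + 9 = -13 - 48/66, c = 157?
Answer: I*√119878/11 ≈ 31.476*I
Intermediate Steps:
x(r) = -250/11 (x(r) = -9 + (-13 - 48/66) = -9 + (-13 - 1*8/11) = -9 + (-13 - 8/11) = -9 - 151/11 = -250/11)
√(x(c) + (47 + E(3))*(-22)) = √(-250/11 + (47 - 3)*(-22)) = √(-250/11 + 44*(-22)) = √(-250/11 - 968) = √(-10898/11) = I*√119878/11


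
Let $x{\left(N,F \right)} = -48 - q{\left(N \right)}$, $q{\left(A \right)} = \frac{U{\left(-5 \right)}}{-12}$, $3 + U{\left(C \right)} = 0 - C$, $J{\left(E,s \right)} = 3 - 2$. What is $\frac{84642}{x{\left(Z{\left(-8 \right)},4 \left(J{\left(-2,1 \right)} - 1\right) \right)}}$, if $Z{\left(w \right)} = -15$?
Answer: $- \frac{507852}{287} \approx -1769.5$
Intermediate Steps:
$J{\left(E,s \right)} = 1$ ($J{\left(E,s \right)} = 3 - 2 = 1$)
$U{\left(C \right)} = -3 - C$ ($U{\left(C \right)} = -3 + \left(0 - C\right) = -3 - C$)
$q{\left(A \right)} = - \frac{1}{6}$ ($q{\left(A \right)} = \frac{-3 - -5}{-12} = \left(-3 + 5\right) \left(- \frac{1}{12}\right) = 2 \left(- \frac{1}{12}\right) = - \frac{1}{6}$)
$x{\left(N,F \right)} = - \frac{287}{6}$ ($x{\left(N,F \right)} = -48 - - \frac{1}{6} = -48 + \frac{1}{6} = - \frac{287}{6}$)
$\frac{84642}{x{\left(Z{\left(-8 \right)},4 \left(J{\left(-2,1 \right)} - 1\right) \right)}} = \frac{84642}{- \frac{287}{6}} = 84642 \left(- \frac{6}{287}\right) = - \frac{507852}{287}$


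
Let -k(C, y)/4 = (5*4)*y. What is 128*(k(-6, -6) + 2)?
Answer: 61696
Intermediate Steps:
k(C, y) = -80*y (k(C, y) = -4*5*4*y = -80*y)
128*(k(-6, -6) + 2) = 128*(-80*(-6) + 2) = 128*(480 + 2) = 128*482 = 61696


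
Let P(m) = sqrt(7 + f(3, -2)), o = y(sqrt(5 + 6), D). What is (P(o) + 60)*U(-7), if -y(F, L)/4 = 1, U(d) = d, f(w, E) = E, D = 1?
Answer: -420 - 7*sqrt(5) ≈ -435.65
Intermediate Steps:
y(F, L) = -4 (y(F, L) = -4*1 = -4)
o = -4
P(m) = sqrt(5) (P(m) = sqrt(7 - 2) = sqrt(5))
(P(o) + 60)*U(-7) = (sqrt(5) + 60)*(-7) = (60 + sqrt(5))*(-7) = -420 - 7*sqrt(5)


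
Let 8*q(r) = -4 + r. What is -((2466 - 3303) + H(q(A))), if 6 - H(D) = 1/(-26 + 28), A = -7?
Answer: 1663/2 ≈ 831.50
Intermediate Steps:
q(r) = -½ + r/8 (q(r) = (-4 + r)/8 = -½ + r/8)
H(D) = 11/2 (H(D) = 6 - 1/(-26 + 28) = 6 - 1/2 = 6 - 1*½ = 6 - ½ = 11/2)
-((2466 - 3303) + H(q(A))) = -((2466 - 3303) + 11/2) = -(-837 + 11/2) = -1*(-1663/2) = 1663/2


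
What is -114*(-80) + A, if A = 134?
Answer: 9254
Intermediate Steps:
-114*(-80) + A = -114*(-80) + 134 = 9120 + 134 = 9254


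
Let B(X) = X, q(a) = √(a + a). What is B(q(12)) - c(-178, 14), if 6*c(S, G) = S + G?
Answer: 82/3 + 2*√6 ≈ 32.232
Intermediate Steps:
q(a) = √2*√a (q(a) = √(2*a) = √2*√a)
c(S, G) = G/6 + S/6 (c(S, G) = (S + G)/6 = (G + S)/6 = G/6 + S/6)
B(q(12)) - c(-178, 14) = √2*√12 - ((⅙)*14 + (⅙)*(-178)) = √2*(2*√3) - (7/3 - 89/3) = 2*√6 - 1*(-82/3) = 2*√6 + 82/3 = 82/3 + 2*√6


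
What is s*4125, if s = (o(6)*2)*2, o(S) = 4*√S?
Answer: 66000*√6 ≈ 1.6167e+5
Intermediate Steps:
s = 16*√6 (s = ((4*√6)*2)*2 = (8*√6)*2 = 16*√6 ≈ 39.192)
s*4125 = (16*√6)*4125 = 66000*√6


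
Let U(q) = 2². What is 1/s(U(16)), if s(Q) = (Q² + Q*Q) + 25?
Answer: 1/57 ≈ 0.017544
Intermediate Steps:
U(q) = 4
s(Q) = 25 + 2*Q² (s(Q) = (Q² + Q²) + 25 = 2*Q² + 25 = 25 + 2*Q²)
1/s(U(16)) = 1/(25 + 2*4²) = 1/(25 + 2*16) = 1/(25 + 32) = 1/57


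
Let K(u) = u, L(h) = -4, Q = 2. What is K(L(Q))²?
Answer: 16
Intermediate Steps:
K(L(Q))² = (-4)² = 16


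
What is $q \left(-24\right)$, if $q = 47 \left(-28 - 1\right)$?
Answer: $32712$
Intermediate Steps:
$q = -1363$ ($q = 47 \left(-29\right) = -1363$)
$q \left(-24\right) = \left(-1363\right) \left(-24\right) = 32712$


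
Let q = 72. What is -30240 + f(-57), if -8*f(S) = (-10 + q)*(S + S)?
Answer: -58713/2 ≈ -29357.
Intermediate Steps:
f(S) = -31*S/2 (f(S) = -(-10 + 72)*(S + S)/8 = -31*2*S/4 = -31*S/2)
-30240 + f(-57) = -30240 - 31/2*(-57) = -30240 + 1767/2 = -58713/2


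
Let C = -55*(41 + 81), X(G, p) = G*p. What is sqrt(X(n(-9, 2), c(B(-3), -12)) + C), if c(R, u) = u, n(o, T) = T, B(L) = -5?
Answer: I*sqrt(6734) ≈ 82.061*I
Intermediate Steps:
C = -6710 (C = -55*122 = -6710)
sqrt(X(n(-9, 2), c(B(-3), -12)) + C) = sqrt(2*(-12) - 6710) = sqrt(-24 - 6710) = sqrt(-6734) = I*sqrt(6734)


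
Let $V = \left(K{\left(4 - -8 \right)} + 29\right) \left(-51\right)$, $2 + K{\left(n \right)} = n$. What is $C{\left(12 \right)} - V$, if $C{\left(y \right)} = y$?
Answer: $2001$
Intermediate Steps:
$K{\left(n \right)} = -2 + n$
$V = -1989$ ($V = \left(\left(-2 + \left(4 - -8\right)\right) + 29\right) \left(-51\right) = \left(\left(-2 + \left(4 + 8\right)\right) + 29\right) \left(-51\right) = \left(\left(-2 + 12\right) + 29\right) \left(-51\right) = \left(10 + 29\right) \left(-51\right) = 39 \left(-51\right) = -1989$)
$C{\left(12 \right)} - V = 12 - -1989 = 12 + 1989 = 2001$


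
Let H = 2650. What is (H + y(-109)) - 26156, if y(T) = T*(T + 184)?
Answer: -31681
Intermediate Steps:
y(T) = T*(184 + T)
(H + y(-109)) - 26156 = (2650 - 109*(184 - 109)) - 26156 = (2650 - 109*75) - 26156 = (2650 - 8175) - 26156 = -5525 - 26156 = -31681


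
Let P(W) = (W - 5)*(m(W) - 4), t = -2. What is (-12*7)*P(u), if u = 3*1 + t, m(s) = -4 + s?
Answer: -2352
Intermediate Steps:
u = 1 (u = 3*1 - 2 = 3 - 2 = 1)
P(W) = (-8 + W)*(-5 + W) (P(W) = (W - 5)*((-4 + W) - 4) = (-5 + W)*(-8 + W) = (-8 + W)*(-5 + W))
(-12*7)*P(u) = (-12*7)*(40 + 1**2 - 13*1) = -84*(40 + 1 - 13) = -84*28 = -2352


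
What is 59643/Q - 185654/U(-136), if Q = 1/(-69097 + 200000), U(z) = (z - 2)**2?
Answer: 74342516230511/9522 ≈ 7.8075e+9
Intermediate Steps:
U(z) = (-2 + z)**2
Q = 1/130903 ≈ 7.6392e-6
59643/Q - 185654/U(-136) = 59643/(1/130903) - 185654/(-2 - 136)**2 = 59643*130903 - 185654/((-138)**2) = 7807447629 - 185654/19044 = 7807447629 - 185654*1/19044 = 7807447629 - 92827/9522 = 74342516230511/9522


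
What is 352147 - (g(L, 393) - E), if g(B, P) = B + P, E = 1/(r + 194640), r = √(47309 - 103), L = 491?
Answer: 6653743595979131/18942341197 - √47206/37884682394 ≈ 3.5126e+5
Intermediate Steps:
r = √47206 ≈ 217.27
E = 1/(194640 + √47206) (E = 1/(√47206 + 194640) = 1/(194640 + √47206) ≈ 5.1320e-6)
352147 - (g(L, 393) - E) = 352147 - ((491 + 393) - (97320/18942341197 - √47206/37884682394)) = 352147 - (884 + (-97320/18942341197 + √47206/37884682394)) = 352147 - (16745029520828/18942341197 + √47206/37884682394) = 352147 + (-16745029520828/18942341197 - √47206/37884682394) = 6653743595979131/18942341197 - √47206/37884682394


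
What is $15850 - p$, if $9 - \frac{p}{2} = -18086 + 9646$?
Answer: $-1048$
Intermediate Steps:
$p = 16898$ ($p = 18 - 2 \left(-18086 + 9646\right) = 18 - -16880 = 18 + 16880 = 16898$)
$15850 - p = 15850 - 16898 = -1048$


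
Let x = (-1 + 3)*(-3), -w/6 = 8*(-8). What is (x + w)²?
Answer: 142884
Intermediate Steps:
w = 384 (w = -48*(-8) = -6*(-64) = 384)
x = -6 (x = 2*(-3) = -6)
(x + w)² = (-6 + 384)² = 378² = 142884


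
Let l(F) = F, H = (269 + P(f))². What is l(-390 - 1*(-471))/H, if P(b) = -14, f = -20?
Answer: 9/7225 ≈ 0.0012457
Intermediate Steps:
H = 65025 (H = (269 - 14)² = 255² = 65025)
l(-390 - 1*(-471))/H = (-390 - 1*(-471))/65025 = (-390 + 471)*(1/65025) = 81*(1/65025) = 9/7225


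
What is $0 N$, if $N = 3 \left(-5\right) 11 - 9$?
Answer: $0$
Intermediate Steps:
$N = -174$ ($N = \left(-15\right) 11 - 9 = -165 - 9 = -174$)
$0 N = 0 \left(-174\right) = 0$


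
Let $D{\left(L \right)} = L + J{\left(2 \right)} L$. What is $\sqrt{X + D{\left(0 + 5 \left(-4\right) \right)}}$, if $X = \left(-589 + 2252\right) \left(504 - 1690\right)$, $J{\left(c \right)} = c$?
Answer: $i \sqrt{1972378} \approx 1404.4 i$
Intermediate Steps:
$D{\left(L \right)} = 3 L$ ($D{\left(L \right)} = L + 2 L = 3 L$)
$X = -1972318$ ($X = 1663 \left(-1186\right) = -1972318$)
$\sqrt{X + D{\left(0 + 5 \left(-4\right) \right)}} = \sqrt{-1972318 + 3 \left(0 + 5 \left(-4\right)\right)} = \sqrt{-1972318 + 3 \left(0 - 20\right)} = \sqrt{-1972318 + 3 \left(-20\right)} = \sqrt{-1972318 - 60} = \sqrt{-1972378} = i \sqrt{1972378}$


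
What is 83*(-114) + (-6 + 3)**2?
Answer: -9453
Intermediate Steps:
83*(-114) + (-6 + 3)**2 = -9462 + (-3)**2 = -9462 + 9 = -9453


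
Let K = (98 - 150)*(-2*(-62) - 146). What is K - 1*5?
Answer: 1139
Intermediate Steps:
K = 1144 (K = -52*(124 - 146) = -52*(-22) = 1144)
K - 1*5 = 1144 - 1*5 = 1144 - 5 = 1139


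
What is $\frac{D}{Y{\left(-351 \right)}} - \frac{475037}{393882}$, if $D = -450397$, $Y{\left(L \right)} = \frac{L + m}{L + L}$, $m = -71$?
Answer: $- \frac{62268648407861}{83109102} \approx -7.4924 \cdot 10^{5}$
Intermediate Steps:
$Y{\left(L \right)} = \frac{-71 + L}{2 L}$ ($Y{\left(L \right)} = \frac{L - 71}{L + L} = \frac{-71 + L}{2 L}$)
$\frac{D}{Y{\left(-351 \right)}} - \frac{475037}{393882} = - \frac{450397}{\frac{1}{2} \frac{1}{-351} \left(-71 - 351\right)} - \frac{475037}{393882} = - \frac{450397}{\frac{1}{2} \left(- \frac{1}{351}\right) \left(-422\right)} - \frac{475037}{393882} = - \frac{450397}{\frac{211}{351}} - \frac{475037}{393882} = \left(-450397\right) \frac{351}{211} - \frac{475037}{393882} = - \frac{158089347}{211} - \frac{475037}{393882} = - \frac{62268648407861}{83109102}$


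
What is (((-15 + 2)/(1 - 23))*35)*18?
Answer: 4095/11 ≈ 372.27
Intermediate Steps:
(((-15 + 2)/(1 - 23))*35)*18 = (-13/(-22)*35)*18 = (-13*(-1/22)*35)*18 = ((13/22)*35)*18 = (455/22)*18 = 4095/11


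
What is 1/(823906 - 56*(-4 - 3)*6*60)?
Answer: 1/965026 ≈ 1.0362e-6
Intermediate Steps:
1/(823906 - 56*(-4 - 3)*6*60) = 1/(823906 - (-392)*6*60) = 1/(823906 - 56*(-42)*60) = 1/(823906 + 2352*60) = 1/(823906 + 141120) = 1/965026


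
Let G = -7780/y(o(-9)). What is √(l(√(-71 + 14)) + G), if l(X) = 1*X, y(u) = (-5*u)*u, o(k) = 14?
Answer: √(389 + 49*I*√57)/7 ≈ 3.0736 + 1.2282*I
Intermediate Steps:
y(u) = -5*u²
l(X) = X
G = 389/49 (G = -7780/((-5*14²)) = -7780/((-5*196)) = -7780/(-980) = -7780*(-1/980) = 389/49 ≈ 7.9388)
√(l(√(-71 + 14)) + G) = √(√(-71 + 14) + 389/49) = √(√(-57) + 389/49) = √(I*√57 + 389/49) = √(389/49 + I*√57)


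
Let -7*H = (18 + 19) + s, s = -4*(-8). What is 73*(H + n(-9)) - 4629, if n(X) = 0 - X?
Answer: -32841/7 ≈ -4691.6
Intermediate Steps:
s = 32
n(X) = -X
H = -69/7 (H = -((18 + 19) + 32)/7 = -(37 + 32)/7 = -⅐*69 = -69/7 ≈ -9.8571)
73*(H + n(-9)) - 4629 = 73*(-69/7 - 1*(-9)) - 4629 = 73*(-69/7 + 9) - 4629 = 73*(-6/7) - 4629 = -438/7 - 4629 = -32841/7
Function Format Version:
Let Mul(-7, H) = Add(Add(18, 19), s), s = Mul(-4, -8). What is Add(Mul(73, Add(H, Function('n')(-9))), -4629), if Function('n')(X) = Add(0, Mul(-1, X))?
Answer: Rational(-32841, 7) ≈ -4691.6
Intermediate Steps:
s = 32
Function('n')(X) = Mul(-1, X)
H = Rational(-69, 7) (H = Mul(Rational(-1, 7), Add(Add(18, 19), 32)) = Mul(Rational(-1, 7), Add(37, 32)) = Mul(Rational(-1, 7), 69) = Rational(-69, 7) ≈ -9.8571)
Add(Mul(73, Add(H, Function('n')(-9))), -4629) = Add(Mul(73, Add(Rational(-69, 7), Mul(-1, -9))), -4629) = Add(Mul(73, Add(Rational(-69, 7), 9)), -4629) = Add(Mul(73, Rational(-6, 7)), -4629) = Add(Rational(-438, 7), -4629) = Rational(-32841, 7)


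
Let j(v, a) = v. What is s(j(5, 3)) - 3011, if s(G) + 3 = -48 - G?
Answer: -3067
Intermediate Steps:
s(G) = -51 - G (s(G) = -3 + (-48 - G) = -51 - G)
s(j(5, 3)) - 3011 = (-51 - 1*5) - 3011 = (-51 - 5) - 3011 = -56 - 3011 = -3067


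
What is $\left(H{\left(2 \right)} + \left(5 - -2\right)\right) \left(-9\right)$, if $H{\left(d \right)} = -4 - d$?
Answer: $-9$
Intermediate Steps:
$\left(H{\left(2 \right)} + \left(5 - -2\right)\right) \left(-9\right) = \left(\left(-4 - 2\right) + \left(5 - -2\right)\right) \left(-9\right) = \left(\left(-4 - 2\right) + \left(5 + 2\right)\right) \left(-9\right) = \left(-6 + 7\right) \left(-9\right) = 1 \left(-9\right) = -9$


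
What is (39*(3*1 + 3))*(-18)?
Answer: -4212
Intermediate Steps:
(39*(3*1 + 3))*(-18) = (39*(3 + 3))*(-18) = (39*6)*(-18) = 234*(-18) = -4212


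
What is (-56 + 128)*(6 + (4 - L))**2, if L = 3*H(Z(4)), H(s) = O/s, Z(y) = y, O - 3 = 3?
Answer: 2178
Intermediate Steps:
O = 6 (O = 3 + 3 = 6)
H(s) = 6/s
L = 9/2 (L = 3*(6/4) = 3*(6*(1/4)) = 3*(3/2) = 9/2 ≈ 4.5000)
(-56 + 128)*(6 + (4 - L))**2 = (-56 + 128)*(6 + (4 - 1*9/2))**2 = 72*(6 + (4 - 9/2))**2 = 72*(6 - 1/2)**2 = 72*(11/2)**2 = 72*(121/4) = 2178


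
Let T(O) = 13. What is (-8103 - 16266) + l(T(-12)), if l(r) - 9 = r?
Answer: -24347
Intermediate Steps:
l(r) = 9 + r
(-8103 - 16266) + l(T(-12)) = (-8103 - 16266) + (9 + 13) = -24369 + 22 = -24347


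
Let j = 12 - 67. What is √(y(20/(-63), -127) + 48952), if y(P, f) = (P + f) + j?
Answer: √21507430/21 ≈ 220.84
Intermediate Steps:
j = -55
y(P, f) = -55 + P + f (y(P, f) = (P + f) - 55 = -55 + P + f)
√(y(20/(-63), -127) + 48952) = √((-55 + 20/(-63) - 127) + 48952) = √((-55 + 20*(-1/63) - 127) + 48952) = √((-55 - 20/63 - 127) + 48952) = √(-11486/63 + 48952) = √(3072490/63) = √21507430/21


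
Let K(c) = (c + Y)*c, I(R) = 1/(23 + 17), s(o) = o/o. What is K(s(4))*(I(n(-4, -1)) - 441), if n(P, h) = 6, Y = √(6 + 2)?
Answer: -17639/40 - 17639*√2/20 ≈ -1688.2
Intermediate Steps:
Y = 2*√2 (Y = √8 = 2*√2 ≈ 2.8284)
s(o) = 1
I(R) = 1/40
K(c) = c*(c + 2*√2) (K(c) = (c + 2*√2)*c = c*(c + 2*√2))
K(s(4))*(I(n(-4, -1)) - 441) = (1*(1 + 2*√2))*(1/40 - 441) = (1 + 2*√2)*(-17639/40) = -17639/40 - 17639*√2/20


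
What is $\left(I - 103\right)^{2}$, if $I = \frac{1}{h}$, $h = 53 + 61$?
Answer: $\frac{137851081}{12996} \approx 10607.0$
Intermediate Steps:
$h = 114$
$I = \frac{1}{114} \approx 0.0087719$
$\left(I - 103\right)^{2} = \left(\frac{1}{114} - 103\right)^{2} = \left(- \frac{11741}{114}\right)^{2} = \frac{137851081}{12996}$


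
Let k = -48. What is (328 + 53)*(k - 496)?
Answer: -207264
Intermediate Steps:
(328 + 53)*(k - 496) = (328 + 53)*(-48 - 496) = 381*(-544) = -207264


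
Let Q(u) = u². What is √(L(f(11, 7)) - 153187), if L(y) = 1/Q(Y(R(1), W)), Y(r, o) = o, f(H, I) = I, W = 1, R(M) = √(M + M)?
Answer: 11*I*√1266 ≈ 391.39*I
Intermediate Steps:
R(M) = √2*√M (R(M) = √(2*M) = √2*√M)
L(y) = 1 (L(y) = 1/(1²) = 1/1 = 1)
√(L(f(11, 7)) - 153187) = √(1 - 153187) = √(-153186) = 11*I*√1266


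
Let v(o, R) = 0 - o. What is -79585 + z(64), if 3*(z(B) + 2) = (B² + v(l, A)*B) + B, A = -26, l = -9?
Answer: -234025/3 ≈ -78008.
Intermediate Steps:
v(o, R) = -o
z(B) = -2 + B²/3 + 10*B/3 (z(B) = -2 + ((B² + (-1*(-9))*B) + B)/3 = -2 + ((B² + 9*B) + B)/3 = -2 + (B² + 10*B)/3 = -2 + (B²/3 + 10*B/3) = -2 + B²/3 + 10*B/3)
-79585 + z(64) = -79585 + (-2 + (⅓)*64² + (10/3)*64) = -79585 + (-2 + (⅓)*4096 + 640/3) = -79585 + (-2 + 4096/3 + 640/3) = -79585 + 4730/3 = -234025/3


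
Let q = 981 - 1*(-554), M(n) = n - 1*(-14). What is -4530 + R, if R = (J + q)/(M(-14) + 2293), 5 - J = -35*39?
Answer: -10384385/2293 ≈ -4528.7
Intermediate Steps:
M(n) = 14 + n (M(n) = n + 14 = 14 + n)
J = 1370 (J = 5 - (-35)*39 = 5 - 1*(-1365) = 5 + 1365 = 1370)
q = 1535 (q = 981 + 554 = 1535)
R = 2905/2293 (R = (1370 + 1535)/((14 - 14) + 2293) = 2905/(0 + 2293) = 2905/2293 ≈ 1.2669)
-4530 + R = -4530 + 2905/2293 = -10384385/2293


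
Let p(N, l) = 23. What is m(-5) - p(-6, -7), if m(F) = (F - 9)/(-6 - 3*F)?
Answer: -221/9 ≈ -24.556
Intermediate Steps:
m(F) = (-9 + F)/(-6 - 3*F)
m(-5) - p(-6, -7) = (9 - 1*(-5))/(3*(2 - 5)) - 1*23 = (1/3)*(9 + 5)/(-3) - 23 = (1/3)*(-1/3)*14 - 23 = -14/9 - 23 = -221/9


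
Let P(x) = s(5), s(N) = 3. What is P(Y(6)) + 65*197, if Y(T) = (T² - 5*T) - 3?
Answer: 12808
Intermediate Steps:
Y(T) = -3 + T² - 5*T
P(x) = 3
P(Y(6)) + 65*197 = 3 + 65*197 = 3 + 12805 = 12808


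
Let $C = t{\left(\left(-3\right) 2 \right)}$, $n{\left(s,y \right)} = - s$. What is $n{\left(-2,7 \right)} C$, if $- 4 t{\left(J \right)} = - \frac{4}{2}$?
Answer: $1$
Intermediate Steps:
$t{\left(J \right)} = \frac{1}{2}$ ($t{\left(J \right)} = - \frac{\left(-4\right) \frac{1}{2}}{4} = \left(- \frac{1}{4}\right) \left(-2\right) = \frac{1}{2}$)
$C = \frac{1}{2} \approx 0.5$
$n{\left(-2,7 \right)} C = \left(-1\right) \left(-2\right) \frac{1}{2} = 2 \cdot \frac{1}{2} = 1$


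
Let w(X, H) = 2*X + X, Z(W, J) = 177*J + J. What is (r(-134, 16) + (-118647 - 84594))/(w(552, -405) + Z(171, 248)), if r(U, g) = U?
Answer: -8135/1832 ≈ -4.4405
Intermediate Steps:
Z(W, J) = 178*J
w(X, H) = 3*X
(r(-134, 16) + (-118647 - 84594))/(w(552, -405) + Z(171, 248)) = (-134 + (-118647 - 84594))/(3*552 + 178*248) = (-134 - 203241)/(1656 + 44144) = -203375/45800 = -203375*1/45800 = -8135/1832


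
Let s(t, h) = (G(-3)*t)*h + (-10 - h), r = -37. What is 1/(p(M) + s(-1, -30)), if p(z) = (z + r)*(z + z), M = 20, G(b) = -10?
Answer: -1/960 ≈ -0.0010417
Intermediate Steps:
s(t, h) = -10 - h - 10*h*t (s(t, h) = (-10*t)*h + (-10 - h) = -10*h*t + (-10 - h) = -10 - h - 10*h*t)
p(z) = 2*z*(-37 + z) (p(z) = (z - 37)*(z + z) = (-37 + z)*(2*z) = 2*z*(-37 + z))
1/(p(M) + s(-1, -30)) = 1/(2*20*(-37 + 20) + (-10 - 1*(-30) - 10*(-30)*(-1))) = 1/(2*20*(-17) + (-10 + 30 - 300)) = 1/(-680 - 280) = 1/(-960) = -1/960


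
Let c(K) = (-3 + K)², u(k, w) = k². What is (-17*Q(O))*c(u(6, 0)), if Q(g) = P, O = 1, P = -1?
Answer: 18513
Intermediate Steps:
Q(g) = -1
(-17*Q(O))*c(u(6, 0)) = (-17*(-1))*(-3 + 6²)² = 17*(-3 + 36)² = 17*33² = 17*1089 = 18513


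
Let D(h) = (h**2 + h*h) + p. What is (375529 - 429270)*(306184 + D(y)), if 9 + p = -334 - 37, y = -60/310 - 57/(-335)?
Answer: -1772400682216448518/107848225 ≈ -1.6434e+10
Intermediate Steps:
y = -243/10385 (y = -60*1/310 - 57*(-1/335) = -6/31 + 57/335 = -243/10385 ≈ -0.023399)
p = -380 (p = -9 + (-334 - 37) = -9 - 371 = -380)
D(h) = -380 + 2*h**2 (D(h) = (h**2 + h*h) - 380 = (h**2 + h**2) - 380 = 2*h**2 - 380 = -380 + 2*h**2)
(375529 - 429270)*(306184 + D(y)) = (375529 - 429270)*(306184 + (-380 + 2*(-243/10385)**2)) = -53741*(306184 + (-380 + 2*(59049/107848225))) = -53741*(306184 + (-380 + 118098/107848225)) = -53741*(306184 - 40982207402/107848225) = -53741*32980418715998/107848225 = -1772400682216448518/107848225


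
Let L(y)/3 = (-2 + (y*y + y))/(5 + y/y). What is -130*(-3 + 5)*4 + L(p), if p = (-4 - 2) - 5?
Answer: -986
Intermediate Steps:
p = -11 (p = -6 - 5 = -11)
L(y) = -1 + y/2 + y²/2 (L(y) = 3*((-2 + (y*y + y))/(5 + y/y)) = 3*((-2 + (y² + y))/(5 + 1)) = 3*((-2 + (y + y²))/6) = 3*((-2 + y + y²)*(⅙)) = 3*(-⅓ + y/6 + y²/6) = -1 + y/2 + y²/2)
-130*(-3 + 5)*4 + L(p) = -130*(-3 + 5)*4 + (-1 + (½)*(-11) + (½)*(-11)²) = -260*4 + (-1 - 11/2 + (½)*121) = -130*8 + (-1 - 11/2 + 121/2) = -1040 + 54 = -986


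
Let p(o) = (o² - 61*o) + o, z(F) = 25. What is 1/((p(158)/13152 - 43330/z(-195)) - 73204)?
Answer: -16440/1231948213 ≈ -1.3345e-5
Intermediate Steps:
p(o) = o² - 60*o
1/((p(158)/13152 - 43330/z(-195)) - 73204) = 1/(((158*(-60 + 158))/13152 - 43330/25) - 73204) = 1/(((158*98)*(1/13152) - 43330*1/25) - 73204) = 1/((15484*(1/13152) - 8666/5) - 73204) = 1/((3871/3288 - 8666/5) - 73204) = 1/(-28474453/16440 - 73204) = 1/(-1231948213/16440) = -16440/1231948213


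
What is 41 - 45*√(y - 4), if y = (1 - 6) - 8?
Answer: 41 - 45*I*√17 ≈ 41.0 - 185.54*I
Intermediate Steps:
y = -13 (y = -5 - 8 = -13)
41 - 45*√(y - 4) = 41 - 45*√(-13 - 4) = 41 - 45*I*√17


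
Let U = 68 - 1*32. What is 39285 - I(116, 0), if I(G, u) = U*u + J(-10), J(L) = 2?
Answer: 39283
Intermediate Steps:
U = 36 (U = 68 - 32 = 36)
I(G, u) = 2 + 36*u (I(G, u) = 36*u + 2 = 2 + 36*u)
39285 - I(116, 0) = 39285 - (2 + 36*0) = 39285 - (2 + 0) = 39285 - 1*2 = 39285 - 2 = 39283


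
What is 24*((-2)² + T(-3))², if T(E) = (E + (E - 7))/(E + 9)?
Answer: 242/3 ≈ 80.667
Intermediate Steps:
T(E) = (-7 + 2*E)/(9 + E) (T(E) = (E + (-7 + E))/(9 + E) = (-7 + 2*E)/(9 + E))
24*((-2)² + T(-3))² = 24*((-2)² + (-7 + 2*(-3))/(9 - 3))² = 24*(4 + (-7 - 6)/6)² = 24*(4 + (⅙)*(-13))² = 24*(4 - 13/6)² = 24*(11/6)² = 24*(121/36) = 242/3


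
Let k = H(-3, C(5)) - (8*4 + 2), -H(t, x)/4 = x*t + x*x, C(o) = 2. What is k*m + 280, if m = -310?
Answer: 8340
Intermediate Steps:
H(t, x) = -4*x² - 4*t*x (H(t, x) = -4*(x*t + x*x) = -4*(t*x + x²) = -4*(x² + t*x) = -4*x² - 4*t*x)
k = -26 (k = -4*2*(-3 + 2) - (8*4 + 2) = -4*2*(-1) - (32 + 2) = 8 - 1*34 = 8 - 34 = -26)
k*m + 280 = -26*(-310) + 280 = 8060 + 280 = 8340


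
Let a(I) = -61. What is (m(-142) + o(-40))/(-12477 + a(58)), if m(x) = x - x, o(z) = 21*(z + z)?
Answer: 840/6269 ≈ 0.13399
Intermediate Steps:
o(z) = 42*z (o(z) = 21*(2*z) = 42*z)
m(x) = 0
(m(-142) + o(-40))/(-12477 + a(58)) = (0 + 42*(-40))/(-12477 - 61) = (0 - 1680)/(-12538) = -1680*(-1/12538) = 840/6269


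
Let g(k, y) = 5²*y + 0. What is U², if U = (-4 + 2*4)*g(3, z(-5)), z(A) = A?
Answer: 250000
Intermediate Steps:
g(k, y) = 25*y (g(k, y) = 25*y + 0 = 25*y)
U = -500 (U = (-4 + 2*4)*(25*(-5)) = (-4 + 8)*(-125) = 4*(-125) = -500)
U² = (-500)² = 250000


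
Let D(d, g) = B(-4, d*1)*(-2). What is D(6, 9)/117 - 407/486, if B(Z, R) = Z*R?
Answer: -2699/6318 ≈ -0.42719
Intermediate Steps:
B(Z, R) = R*Z
D(d, g) = 8*d (D(d, g) = ((d*1)*(-4))*(-2) = (d*(-4))*(-2) = -4*d*(-2) = 8*d)
D(6, 9)/117 - 407/486 = (8*6)/117 - 407/486 = 48*(1/117) - 407*1/486 = 16/39 - 407/486 = -2699/6318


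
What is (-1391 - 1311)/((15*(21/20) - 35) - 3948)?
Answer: 1544/2267 ≈ 0.68108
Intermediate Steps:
(-1391 - 1311)/((15*(21/20) - 35) - 3948) = -2702/((15*(21*(1/20)) - 35) - 3948) = -2702/((15*(21/20) - 35) - 3948) = -2702/((63/4 - 35) - 3948) = -2702/(-77/4 - 3948) = -2702/(-15869/4) = -2702*(-4/15869) = 1544/2267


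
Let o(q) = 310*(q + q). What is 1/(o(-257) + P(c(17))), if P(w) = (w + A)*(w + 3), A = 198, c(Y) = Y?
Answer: -1/155040 ≈ -6.4499e-6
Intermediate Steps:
o(q) = 620*q (o(q) = 310*(2*q) = 620*q)
P(w) = (3 + w)*(198 + w) (P(w) = (w + 198)*(w + 3) = (198 + w)*(3 + w) = (3 + w)*(198 + w))
1/(o(-257) + P(c(17))) = 1/(620*(-257) + (594 + 17**2 + 201*17)) = 1/(-159340 + (594 + 289 + 3417)) = 1/(-159340 + 4300) = 1/(-155040) = -1/155040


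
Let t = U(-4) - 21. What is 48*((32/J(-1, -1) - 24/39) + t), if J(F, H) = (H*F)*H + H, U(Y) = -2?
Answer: -24720/13 ≈ -1901.5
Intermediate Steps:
J(F, H) = H + F*H² (J(F, H) = (F*H)*H + H = F*H² + H = H + F*H²)
t = -23 (t = -2 - 21 = -23)
48*((32/J(-1, -1) - 24/39) + t) = 48*((32/((-(1 - 1*(-1)))) - 24/39) - 23) = 48*((32/((-(1 + 1))) - 24*1/39) - 23) = 48*((32/((-1*2)) - 8/13) - 23) = 48*((32/(-2) - 8/13) - 23) = 48*((32*(-½) - 8/13) - 23) = 48*((-16 - 8/13) - 23) = 48*(-216/13 - 23) = 48*(-515/13) = -24720/13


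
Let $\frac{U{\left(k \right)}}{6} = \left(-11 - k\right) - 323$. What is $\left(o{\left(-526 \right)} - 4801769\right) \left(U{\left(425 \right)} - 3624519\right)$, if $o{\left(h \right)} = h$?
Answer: $17427879122535$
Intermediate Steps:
$U{\left(k \right)} = -2004 - 6 k$ ($U{\left(k \right)} = 6 \left(\left(-11 - k\right) - 323\right) = 6 \left(-334 - k\right) = -2004 - 6 k$)
$\left(o{\left(-526 \right)} - 4801769\right) \left(U{\left(425 \right)} - 3624519\right) = \left(-526 - 4801769\right) \left(\left(-2004 - 2550\right) - 3624519\right) = - 4802295 \left(\left(-2004 - 2550\right) - 3624519\right) = - 4802295 \left(-4554 - 3624519\right) = \left(-4802295\right) \left(-3629073\right) = 17427879122535$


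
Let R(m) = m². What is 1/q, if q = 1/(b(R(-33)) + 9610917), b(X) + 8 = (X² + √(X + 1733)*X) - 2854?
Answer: 10793976 + 1089*√2822 ≈ 1.0852e+7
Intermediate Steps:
b(X) = -2862 + X² + X*√(1733 + X) (b(X) = -8 + ((X² + √(X + 1733)*X) - 2854) = -8 + ((X² + √(1733 + X)*X) - 2854) = -8 + ((X² + X*√(1733 + X)) - 2854) = -8 + (-2854 + X² + X*√(1733 + X)) = -2862 + X² + X*√(1733 + X))
q = 1/(10793976 + 1089*√2822) (q = 1/((-2862 + ((-33)²)² + (-33)²*√(1733 + (-33)²)) + 9610917) = 1/((-2862 + 1089² + 1089*√(1733 + 1089)) + 9610917) = 1/((-2862 + 1185921 + 1089*√2822) + 9610917) = 1/((1183059 + 1089*√2822) + 9610917) = 1/(10793976 + 1089*√2822) ≈ 9.2150e-8)
1/q = 1/(1798996/19417761869919 - 121*√2822/12945174579946)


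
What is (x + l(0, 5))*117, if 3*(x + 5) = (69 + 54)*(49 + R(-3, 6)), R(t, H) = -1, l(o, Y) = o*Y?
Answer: 229671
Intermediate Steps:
l(o, Y) = Y*o
x = 1963 (x = -5 + ((69 + 54)*(49 - 1))/3 = -5 + (123*48)/3 = -5 + (⅓)*5904 = -5 + 1968 = 1963)
(x + l(0, 5))*117 = (1963 + 5*0)*117 = (1963 + 0)*117 = 1963*117 = 229671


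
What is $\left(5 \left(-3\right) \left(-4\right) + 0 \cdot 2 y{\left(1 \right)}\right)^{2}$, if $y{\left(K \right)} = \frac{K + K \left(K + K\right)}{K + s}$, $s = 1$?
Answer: $3600$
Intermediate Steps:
$y{\left(K \right)} = \frac{K + 2 K^{2}}{1 + K}$ ($y{\left(K \right)} = \frac{K + K \left(K + K\right)}{K + 1} = \frac{K + K 2 K}{1 + K} = \frac{K + 2 K^{2}}{1 + K}$)
$\left(5 \left(-3\right) \left(-4\right) + 0 \cdot 2 y{\left(1 \right)}\right)^{2} = \left(5 \left(-3\right) \left(-4\right) + 0 \cdot 2 \cdot 1 \frac{1}{1 + 1} \left(1 + 2 \cdot 1\right)\right)^{2} = \left(\left(-15\right) \left(-4\right) + 0 \cdot 1 \cdot \frac{1}{2} \left(1 + 2\right)\right)^{2} = \left(60 + 0 \cdot 1 \cdot \frac{1}{2} \cdot 3\right)^{2} = \left(60 + 0 \cdot \frac{3}{2}\right)^{2} = \left(60 + 0\right)^{2} = 60^{2} = 3600$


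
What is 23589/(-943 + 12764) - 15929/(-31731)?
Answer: 936799268/375092151 ≈ 2.4975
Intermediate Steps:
23589/(-943 + 12764) - 15929/(-31731) = 23589/11821 - 15929*(-1/31731) = 23589*(1/11821) + 15929/31731 = 23589/11821 + 15929/31731 = 936799268/375092151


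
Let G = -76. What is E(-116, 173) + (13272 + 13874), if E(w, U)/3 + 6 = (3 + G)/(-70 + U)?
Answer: 2793965/103 ≈ 27126.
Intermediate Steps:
E(w, U) = -18 - 219/(-70 + U) (E(w, U) = -18 + 3*((3 - 76)/(-70 + U)) = -18 + 3*(-73/(-70 + U)) = -18 - 219/(-70 + U))
E(-116, 173) + (13272 + 13874) = 3*(347 - 6*173)/(-70 + 173) + (13272 + 13874) = 3*(347 - 1038)/103 + 27146 = 3*(1/103)*(-691) + 27146 = -2073/103 + 27146 = 2793965/103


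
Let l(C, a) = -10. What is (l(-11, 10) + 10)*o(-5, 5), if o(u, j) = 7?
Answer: 0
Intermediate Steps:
(l(-11, 10) + 10)*o(-5, 5) = (-10 + 10)*7 = 0*7 = 0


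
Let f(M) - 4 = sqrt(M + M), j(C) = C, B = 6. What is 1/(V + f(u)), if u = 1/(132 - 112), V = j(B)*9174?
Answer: 550480/30302823039 - sqrt(10)/30302823039 ≈ 1.8166e-5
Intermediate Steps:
V = 55044 (V = 6*9174 = 55044)
u = 1/20 ≈ 0.050000
f(M) = 4 + sqrt(2)*sqrt(M) (f(M) = 4 + sqrt(M + M) = 4 + sqrt(2*M) = 4 + sqrt(2)*sqrt(M))
1/(V + f(u)) = 1/(55044 + (4 + sqrt(2)*sqrt(1/20))) = 1/(55044 + (4 + sqrt(2)*(sqrt(5)/10))) = 1/(55044 + (4 + sqrt(10)/10)) = 1/(55048 + sqrt(10)/10)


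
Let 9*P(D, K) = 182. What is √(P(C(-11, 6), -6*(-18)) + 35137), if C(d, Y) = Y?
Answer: 11*√2615/3 ≈ 187.50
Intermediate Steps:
P(D, K) = 182/9 (P(D, K) = (⅑)*182 = 182/9)
√(P(C(-11, 6), -6*(-18)) + 35137) = √(182/9 + 35137) = √(316415/9) = 11*√2615/3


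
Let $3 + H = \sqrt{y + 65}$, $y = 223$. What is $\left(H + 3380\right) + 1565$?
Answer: $4942 + 12 \sqrt{2} \approx 4959.0$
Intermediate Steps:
$H = -3 + 12 \sqrt{2}$ ($H = -3 + \sqrt{223 + 65} = -3 + \sqrt{288} = -3 + 12 \sqrt{2} \approx 13.971$)
$\left(H + 3380\right) + 1565 = \left(\left(-3 + 12 \sqrt{2}\right) + 3380\right) + 1565 = \left(3377 + 12 \sqrt{2}\right) + 1565 = 4942 + 12 \sqrt{2}$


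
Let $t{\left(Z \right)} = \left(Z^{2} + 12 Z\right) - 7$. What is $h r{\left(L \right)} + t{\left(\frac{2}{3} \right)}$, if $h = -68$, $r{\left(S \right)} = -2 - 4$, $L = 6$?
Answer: $\frac{3685}{9} \approx 409.44$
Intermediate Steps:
$r{\left(S \right)} = -6$
$t{\left(Z \right)} = -7 + Z^{2} + 12 Z$
$h r{\left(L \right)} + t{\left(\frac{2}{3} \right)} = \left(-68\right) \left(-6\right) + \left(-7 + \left(\frac{2}{3}\right)^{2} + 12 \cdot \frac{2}{3}\right) = 408 + \left(-7 + \left(2 \cdot \frac{1}{3}\right)^{2} + 12 \cdot 2 \cdot \frac{1}{3}\right) = 408 + \left(-7 + \left(\frac{2}{3}\right)^{2} + 12 \cdot \frac{2}{3}\right) = 408 + \left(-7 + \frac{4}{9} + 8\right) = 408 + \frac{13}{9} = \frac{3685}{9}$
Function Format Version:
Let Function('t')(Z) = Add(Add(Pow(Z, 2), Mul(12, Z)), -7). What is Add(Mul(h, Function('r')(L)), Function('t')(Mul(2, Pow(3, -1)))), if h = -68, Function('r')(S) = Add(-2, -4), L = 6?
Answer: Rational(3685, 9) ≈ 409.44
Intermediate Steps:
Function('r')(S) = -6
Function('t')(Z) = Add(-7, Pow(Z, 2), Mul(12, Z))
Add(Mul(h, Function('r')(L)), Function('t')(Mul(2, Pow(3, -1)))) = Add(Mul(-68, -6), Add(-7, Pow(Mul(2, Pow(3, -1)), 2), Mul(12, Mul(2, Pow(3, -1))))) = Add(408, Add(-7, Pow(Mul(2, Rational(1, 3)), 2), Mul(12, Mul(2, Rational(1, 3))))) = Add(408, Add(-7, Pow(Rational(2, 3), 2), Mul(12, Rational(2, 3)))) = Add(408, Add(-7, Rational(4, 9), 8)) = Add(408, Rational(13, 9)) = Rational(3685, 9)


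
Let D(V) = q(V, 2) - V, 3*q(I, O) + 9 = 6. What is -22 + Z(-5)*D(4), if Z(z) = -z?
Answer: -47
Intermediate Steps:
q(I, O) = -1 (q(I, O) = -3 + (1/3)*6 = -3 + 2 = -1)
D(V) = -1 - V
-22 + Z(-5)*D(4) = -22 + (-1*(-5))*(-1 - 1*4) = -22 + 5*(-1 - 4) = -22 + 5*(-5) = -22 - 25 = -47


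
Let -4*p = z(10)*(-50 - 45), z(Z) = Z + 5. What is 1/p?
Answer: 4/1425 ≈ 0.0028070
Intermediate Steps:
z(Z) = 5 + Z
p = 1425/4 (p = -(5 + 10)*(-50 - 45)/4 = -15*(-95)/4 = -1/4*(-1425) = 1425/4 ≈ 356.25)
1/p = 1/(1425/4) = 4/1425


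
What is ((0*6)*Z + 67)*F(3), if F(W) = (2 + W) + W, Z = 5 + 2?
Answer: 536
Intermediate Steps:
Z = 7
F(W) = 2 + 2*W
((0*6)*Z + 67)*F(3) = ((0*6)*7 + 67)*(2 + 2*3) = (0*7 + 67)*(2 + 6) = (0 + 67)*8 = 67*8 = 536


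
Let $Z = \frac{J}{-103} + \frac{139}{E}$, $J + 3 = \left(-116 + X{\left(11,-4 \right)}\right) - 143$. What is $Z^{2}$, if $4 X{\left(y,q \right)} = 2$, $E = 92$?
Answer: $\frac{1472640625}{89794576} \approx 16.4$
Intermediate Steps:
$X{\left(y,q \right)} = \frac{1}{2}$ ($X{\left(y,q \right)} = \frac{1}{4} \cdot 2 = \frac{1}{2}$)
$J = - \frac{523}{2}$ ($J = -3 + \left(\left(-116 + \frac{1}{2}\right) - 143\right) = -3 - \frac{517}{2} = - \frac{523}{2} \approx -261.5$)
$Z = \frac{38375}{9476}$ ($Z = - \frac{523}{2 \left(-103\right)} + \frac{139}{92} = \left(- \frac{523}{2}\right) \left(- \frac{1}{103}\right) + 139 \cdot \frac{1}{92} = \frac{523}{206} + \frac{139}{92} = \frac{38375}{9476} \approx 4.0497$)
$Z^{2} = \left(\frac{38375}{9476}\right)^{2} = \frac{1472640625}{89794576}$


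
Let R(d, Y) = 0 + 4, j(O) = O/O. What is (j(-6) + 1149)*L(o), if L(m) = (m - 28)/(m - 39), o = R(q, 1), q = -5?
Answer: 5520/7 ≈ 788.57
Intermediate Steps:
j(O) = 1
R(d, Y) = 4
o = 4
L(m) = (-28 + m)/(-39 + m)
(j(-6) + 1149)*L(o) = (1 + 1149)*((-28 + 4)/(-39 + 4)) = 1150*(-24/(-35)) = 1150*(-1/35*(-24)) = 1150*(24/35) = 5520/7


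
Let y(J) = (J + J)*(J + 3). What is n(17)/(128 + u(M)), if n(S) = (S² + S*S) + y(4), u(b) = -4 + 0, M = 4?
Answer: 317/62 ≈ 5.1129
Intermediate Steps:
u(b) = -4
y(J) = 2*J*(3 + J) (y(J) = (2*J)*(3 + J) = 2*J*(3 + J))
n(S) = 56 + 2*S² (n(S) = (S² + S*S) + 2*4*(3 + 4) = (S² + S²) + 2*4*7 = 2*S² + 56 = 56 + 2*S²)
n(17)/(128 + u(M)) = (56 + 2*17²)/(128 - 4) = (56 + 2*289)/124 = (56 + 578)/124 = (1/124)*634 = 317/62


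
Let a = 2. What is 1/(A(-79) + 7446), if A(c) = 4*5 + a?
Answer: 1/7468 ≈ 0.00013390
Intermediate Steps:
A(c) = 22 (A(c) = 4*5 + 2 = 20 + 2 = 22)
1/(A(-79) + 7446) = 1/(22 + 7446) = 1/7468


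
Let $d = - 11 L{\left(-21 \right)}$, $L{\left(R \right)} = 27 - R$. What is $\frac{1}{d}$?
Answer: $- \frac{1}{528} \approx -0.0018939$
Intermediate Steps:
$d = -528$ ($d = - 11 \left(27 - -21\right) = - 11 \left(27 + 21\right) = \left(-11\right) 48 = -528$)
$\frac{1}{d} = \frac{1}{-528} = - \frac{1}{528}$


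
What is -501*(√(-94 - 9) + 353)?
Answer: -176853 - 501*I*√103 ≈ -1.7685e+5 - 5084.6*I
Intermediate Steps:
-501*(√(-94 - 9) + 353) = -501*(√(-103) + 353) = -501*(I*√103 + 353) = -501*(353 + I*√103) = -176853 - 501*I*√103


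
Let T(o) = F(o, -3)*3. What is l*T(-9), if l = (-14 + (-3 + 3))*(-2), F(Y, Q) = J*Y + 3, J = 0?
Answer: 252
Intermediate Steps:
F(Y, Q) = 3 (F(Y, Q) = 0*Y + 3 = 0 + 3 = 3)
T(o) = 9 (T(o) = 3*3 = 9)
l = 28 (l = (-14 + 0)*(-2) = -14*(-2) = 28)
l*T(-9) = 28*9 = 252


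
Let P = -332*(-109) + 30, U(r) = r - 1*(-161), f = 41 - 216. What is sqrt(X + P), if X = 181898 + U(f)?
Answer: sqrt(218102) ≈ 467.01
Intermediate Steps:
f = -175
U(r) = 161 + r (U(r) = r + 161 = 161 + r)
X = 181884 (X = 181898 + (161 - 175) = 181898 - 14 = 181884)
P = 36218 (P = 36188 + 30 = 36218)
sqrt(X + P) = sqrt(181884 + 36218) = sqrt(218102)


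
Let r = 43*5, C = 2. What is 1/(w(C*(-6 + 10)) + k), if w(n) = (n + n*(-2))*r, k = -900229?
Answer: -1/901949 ≈ -1.1087e-6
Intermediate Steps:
r = 215
w(n) = -215*n (w(n) = (n + n*(-2))*215 = (n - 2*n)*215 = -n*215 = -215*n)
1/(w(C*(-6 + 10)) + k) = 1/(-430*(-6 + 10) - 900229) = 1/(-430*4 - 900229) = 1/(-215*8 - 900229) = 1/(-1720 - 900229) = 1/(-901949) = -1/901949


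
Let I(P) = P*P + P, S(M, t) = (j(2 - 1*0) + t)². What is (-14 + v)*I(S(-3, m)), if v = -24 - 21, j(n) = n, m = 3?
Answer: -38350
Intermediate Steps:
S(M, t) = (2 + t)² (S(M, t) = ((2 - 1*0) + t)² = ((2 + 0) + t)² = (2 + t)²)
I(P) = P + P² (I(P) = P² + P = P + P²)
v = -45
(-14 + v)*I(S(-3, m)) = (-14 - 45)*((2 + 3)²*(1 + (2 + 3)²)) = -59*5²*(1 + 5²) = -1475*(1 + 25) = -1475*26 = -59*650 = -38350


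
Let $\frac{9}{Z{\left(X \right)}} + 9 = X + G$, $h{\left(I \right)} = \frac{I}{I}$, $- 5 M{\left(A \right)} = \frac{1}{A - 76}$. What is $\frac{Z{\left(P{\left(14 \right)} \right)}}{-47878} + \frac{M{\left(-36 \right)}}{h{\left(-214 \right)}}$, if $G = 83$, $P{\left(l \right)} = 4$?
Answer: $\frac{310787}{174275920} \approx 0.0017833$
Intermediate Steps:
$M{\left(A \right)} = - \frac{1}{5 \left(-76 + A\right)}$ ($M{\left(A \right)} = - \frac{1}{5 \left(A - 76\right)} = - \frac{1}{5 \left(-76 + A\right)}$)
$h{\left(I \right)} = 1$
$Z{\left(X \right)} = \frac{9}{74 + X}$ ($Z{\left(X \right)} = \frac{9}{-9 + \left(X + 83\right)} = \frac{9}{-9 + \left(83 + X\right)} = \frac{9}{74 + X}$)
$\frac{Z{\left(P{\left(14 \right)} \right)}}{-47878} + \frac{M{\left(-36 \right)}}{h{\left(-214 \right)}} = \frac{9 \frac{1}{74 + 4}}{-47878} + \frac{\left(-1\right) \frac{1}{-380 + 5 \left(-36\right)}}{1} = \frac{9}{78} \left(- \frac{1}{47878}\right) + - \frac{1}{-380 - 180} \cdot 1 = 9 \cdot \frac{1}{78} \left(- \frac{1}{47878}\right) + - \frac{1}{-560} \cdot 1 = \frac{3}{26} \left(- \frac{1}{47878}\right) + \left(-1\right) \left(- \frac{1}{560}\right) 1 = - \frac{3}{1244828} + \frac{1}{560} \cdot 1 = - \frac{3}{1244828} + \frac{1}{560} = \frac{310787}{174275920}$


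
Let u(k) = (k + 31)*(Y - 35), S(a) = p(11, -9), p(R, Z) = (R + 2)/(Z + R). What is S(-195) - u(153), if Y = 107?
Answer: -26483/2 ≈ -13242.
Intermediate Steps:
p(R, Z) = (2 + R)/(R + Z)
S(a) = 13/2 (S(a) = (2 + 11)/(11 - 9) = 13/2)
u(k) = 2232 + 72*k (u(k) = (k + 31)*(107 - 35) = (31 + k)*72 = 2232 + 72*k)
S(-195) - u(153) = 13/2 - (2232 + 72*153) = 13/2 - (2232 + 11016) = 13/2 - 1*13248 = 13/2 - 13248 = -26483/2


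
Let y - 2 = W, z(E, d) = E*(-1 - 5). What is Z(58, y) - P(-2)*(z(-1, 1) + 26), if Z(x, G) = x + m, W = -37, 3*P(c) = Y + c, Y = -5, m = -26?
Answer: 320/3 ≈ 106.67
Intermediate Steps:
P(c) = -5/3 + c/3 (P(c) = (-5 + c)/3 = -5/3 + c/3)
z(E, d) = -6*E (z(E, d) = E*(-6) = -6*E)
y = -35 (y = 2 - 37 = -35)
Z(x, G) = -26 + x (Z(x, G) = x - 26 = -26 + x)
Z(58, y) - P(-2)*(z(-1, 1) + 26) = (-26 + 58) - (-5/3 + (⅓)*(-2))*(-6*(-1) + 26) = 32 - (-5/3 - ⅔)*(6 + 26) = 32 - (-7)*32/3 = 32 - 1*(-224/3) = 32 + 224/3 = 320/3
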